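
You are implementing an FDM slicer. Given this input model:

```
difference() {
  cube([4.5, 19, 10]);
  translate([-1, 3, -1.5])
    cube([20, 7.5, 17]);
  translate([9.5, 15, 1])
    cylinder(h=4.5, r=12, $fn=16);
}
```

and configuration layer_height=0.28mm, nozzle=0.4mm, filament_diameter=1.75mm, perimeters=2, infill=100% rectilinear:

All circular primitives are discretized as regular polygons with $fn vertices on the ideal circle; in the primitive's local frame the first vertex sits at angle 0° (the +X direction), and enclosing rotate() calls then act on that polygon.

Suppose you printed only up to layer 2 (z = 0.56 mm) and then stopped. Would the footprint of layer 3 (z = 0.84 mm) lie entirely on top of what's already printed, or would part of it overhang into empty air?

Compare the two slices. At z = 0.56: the cube (footprint 4.5×19) is included at this height (area 85.50 mm²); the cube at (-1, 3) (footprint 20×7.5) is included at this height (area 150.00 mm²); the cylinder at (9.5, 15) does not reach this height (z outside [1, 5.5]); Subtracting the remaining from the first: starting from the 4.5×19 cube (85.50 mm²), the 20×7.5 cube at (-1, 3) partially overlaps it — only the 33.75 mm² overlap (of its 150.00 mm²) is removed, clipping the outline — area = 51.75 mm². At z = 0.84: the 4.5×19 cube contributes its full rectangle (area 85.50 mm²); the cube at (-1, 3) (footprint 20×7.5) is included at this height (area 150.00 mm²); the cylinder at (9.5, 15) is not intersected at this z (z outside [1, 5.5]); Subtracting the remaining from the first: starting from the 4.5×19 cube (85.50 mm²), the 20×7.5 cube at (-1, 3) partially overlaps it — only the 33.75 mm² overlap (of its 150.00 mm²) is removed, clipping the outline — area = 51.75 mm². Checking containment: the cross-section at z = 0.84 is a subset of the cross-section at z = 0.56.

entirely on top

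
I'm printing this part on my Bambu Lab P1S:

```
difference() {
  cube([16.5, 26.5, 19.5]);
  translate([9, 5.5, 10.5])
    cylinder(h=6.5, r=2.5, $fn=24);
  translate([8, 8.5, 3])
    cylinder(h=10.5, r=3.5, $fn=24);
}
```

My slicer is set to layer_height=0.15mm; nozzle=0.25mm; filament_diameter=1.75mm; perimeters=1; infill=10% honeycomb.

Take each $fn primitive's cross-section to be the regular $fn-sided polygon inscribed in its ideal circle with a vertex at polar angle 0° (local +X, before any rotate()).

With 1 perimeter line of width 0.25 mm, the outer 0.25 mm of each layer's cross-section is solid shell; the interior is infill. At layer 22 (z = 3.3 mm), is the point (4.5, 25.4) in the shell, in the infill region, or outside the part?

At z = 3.3 mm: the cube (footprint 16.5×26.5) is included at this height; the cylinder at (9, 5.5) does not reach this height (z outside [10.5, 17]); the cylinder at (8, 8.5): section is a regular 24-gon, circumradius r=3.5; Taking the first minus the rest: starting from the 16.5×26.5 cube, the r=3.5 cylinder at (8, 8.5) lies wholly inside it (removes its full 38.05 mm² and its 21.93 mm outline becomes a hole wall) — 1 connected region with 1 hole. Overall, the cross-section is one region with 1 hole. The nearest boundary edge runs (0.00, 26.50)→(16.50, 26.50); distance from the point to it = 1.10 mm. The point is inside the cross-section and 1.10 mm from the nearest boundary — more than the 0.25 mm shell width (1 × 0.25), so it's in the infill interior.

infill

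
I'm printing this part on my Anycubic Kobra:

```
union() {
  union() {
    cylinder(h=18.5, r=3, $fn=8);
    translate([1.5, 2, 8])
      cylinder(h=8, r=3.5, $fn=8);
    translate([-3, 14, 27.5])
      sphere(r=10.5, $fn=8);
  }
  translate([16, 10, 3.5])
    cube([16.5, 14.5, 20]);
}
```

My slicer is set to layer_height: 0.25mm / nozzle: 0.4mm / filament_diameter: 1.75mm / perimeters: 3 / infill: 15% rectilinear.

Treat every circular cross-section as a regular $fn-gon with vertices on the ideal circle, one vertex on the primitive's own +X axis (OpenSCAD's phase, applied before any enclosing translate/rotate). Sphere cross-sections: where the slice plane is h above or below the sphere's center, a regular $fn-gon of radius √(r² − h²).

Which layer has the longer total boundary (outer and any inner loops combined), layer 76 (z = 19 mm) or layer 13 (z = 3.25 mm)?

Layer 76 (z = 19): the cylinder is absent (z outside [0, 18.5]); the cylinder at (1.5, 2) is absent (z outside [8, 16]); the sphere at (-3, 14): section is a regular 8-gon, circumradius = √(r²−h²) = √(10.5²−8.5²) = 6.164 (perimeter = 2·8·6.164·sin(180°/8) = 37.74 mm); Merging all regions: only the r=10.5 sphere at (-3, 14) is present, so the union is just that shape — boundary = 37.74 mm; the cube at (16, 10) is present — its section is the full 16.5×14.5 rectangle (perimeter 62.00 mm); Taking the union: the 2 present regions are separate (no shared area or edge), so areas and boundary lengths simply add and each stays a separate island — boundary = 99.74 mm. So its perimeter = 99.74 mm. Layer 13 (z = 3.25): the r=3 cylinder gives a regular 8-gon of circumradius 3 (constant along its height) (perimeter = 2·8·3.000·sin(180°/8) = 18.37 mm); the cylinder at (1.5, 2) does not reach this height (z outside [8, 16]); the sphere at (-3, 14) does not reach this height (|z−center|=24.250 > r=10.5); Combining (union): only the r=3 cylinder is present, so the union is just that shape — boundary = 18.37 mm; the cube at (16, 10) is absent (z outside [3.5, 23.5]); Merging all regions: only the result so far is present, so the union is just that shape — boundary = 18.37 mm. So its perimeter = 18.37 mm. Layer 76 is larger (99.74 vs 18.37 mm).

layer 76 (z = 19 mm)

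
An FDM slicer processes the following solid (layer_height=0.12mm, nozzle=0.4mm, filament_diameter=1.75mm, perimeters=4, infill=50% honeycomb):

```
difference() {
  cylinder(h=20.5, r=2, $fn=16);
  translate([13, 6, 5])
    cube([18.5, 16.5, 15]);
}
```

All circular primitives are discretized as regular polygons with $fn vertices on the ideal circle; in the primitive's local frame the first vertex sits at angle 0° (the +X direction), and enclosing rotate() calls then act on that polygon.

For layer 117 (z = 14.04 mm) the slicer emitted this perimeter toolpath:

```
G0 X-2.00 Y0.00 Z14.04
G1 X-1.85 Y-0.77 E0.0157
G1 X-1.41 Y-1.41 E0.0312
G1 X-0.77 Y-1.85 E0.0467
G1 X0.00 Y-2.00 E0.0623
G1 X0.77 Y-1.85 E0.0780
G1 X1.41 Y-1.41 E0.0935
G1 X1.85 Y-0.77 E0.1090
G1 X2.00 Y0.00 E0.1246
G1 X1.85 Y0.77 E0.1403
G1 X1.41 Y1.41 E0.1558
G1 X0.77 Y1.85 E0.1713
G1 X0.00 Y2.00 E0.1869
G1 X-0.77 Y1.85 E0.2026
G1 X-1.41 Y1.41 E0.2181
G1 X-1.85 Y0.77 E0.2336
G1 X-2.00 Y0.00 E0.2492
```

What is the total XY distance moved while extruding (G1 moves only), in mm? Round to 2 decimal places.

Sum the Euclidean lengths of each G1 segment: total = 12.49 mm.

12.49 mm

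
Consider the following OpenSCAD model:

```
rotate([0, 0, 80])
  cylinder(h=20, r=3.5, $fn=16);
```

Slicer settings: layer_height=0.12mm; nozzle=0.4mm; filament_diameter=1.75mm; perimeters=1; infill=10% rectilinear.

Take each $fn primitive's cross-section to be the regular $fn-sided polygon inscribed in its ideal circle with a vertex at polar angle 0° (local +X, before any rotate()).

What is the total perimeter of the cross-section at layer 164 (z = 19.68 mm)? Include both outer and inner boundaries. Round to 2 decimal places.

21.85 mm

At z = 19.68 mm: the r=3.5 cylinder contributes a regular 16-gon of circumradius 3.5 (perimeter = 2·16·3.500·sin(180°/16) = 21.85 mm); (rotated 80° about Z; rotation is an isometry so areas/perimeters/island counts are preserved). Overall, the cross-section is a single solid region. Total boundary length (outer) = 21.85 mm.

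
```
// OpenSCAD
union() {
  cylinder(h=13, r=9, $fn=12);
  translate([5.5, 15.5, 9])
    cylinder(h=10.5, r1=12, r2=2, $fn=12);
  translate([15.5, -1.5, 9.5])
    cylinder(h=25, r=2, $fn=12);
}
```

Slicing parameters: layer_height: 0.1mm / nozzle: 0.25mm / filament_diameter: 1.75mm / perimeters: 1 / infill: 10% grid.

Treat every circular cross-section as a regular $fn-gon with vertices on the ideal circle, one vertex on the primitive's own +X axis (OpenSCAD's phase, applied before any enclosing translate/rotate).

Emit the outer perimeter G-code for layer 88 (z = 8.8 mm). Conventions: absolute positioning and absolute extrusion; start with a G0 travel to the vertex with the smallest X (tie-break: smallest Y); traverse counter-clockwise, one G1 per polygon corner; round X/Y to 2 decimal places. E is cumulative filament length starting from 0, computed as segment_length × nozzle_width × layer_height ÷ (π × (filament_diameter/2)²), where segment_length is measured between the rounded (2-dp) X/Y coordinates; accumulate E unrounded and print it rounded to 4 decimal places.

At z = 8.8 mm: the r=9 cylinder gives a regular 12-gon of circumradius 9 (constant along its height); the cone at (5.5, 15.5) does not reach this height (z outside [9, 19.5]); the cylinder at (15.5, -1.5) does not reach this height (z outside [9.5, 34.5]); Combining (union): only the r=9 cylinder is present, so the union is just that shape — 1 connected region. The outline is a single polygon with 12 vertices. Extrusion per mm of travel: 0.25 × 0.1 / (π × 0.875²) = 0.010394. Accumulating E over each segment gives final E = 0.5809.

G0 X-9.00 Y0.00 Z8.80
G1 X-7.79 Y-4.50 E0.0484
G1 X-4.50 Y-7.79 E0.0968
G1 X0.00 Y-9.00 E0.1452
G1 X4.50 Y-7.79 E0.1937
G1 X7.79 Y-4.50 E0.2420
G1 X9.00 Y0.00 E0.2905
G1 X7.79 Y4.50 E0.3389
G1 X4.50 Y7.79 E0.3872
G1 X0.00 Y9.00 E0.4357
G1 X-4.50 Y7.79 E0.4841
G1 X-7.79 Y4.50 E0.5325
G1 X-9.00 Y0.00 E0.5809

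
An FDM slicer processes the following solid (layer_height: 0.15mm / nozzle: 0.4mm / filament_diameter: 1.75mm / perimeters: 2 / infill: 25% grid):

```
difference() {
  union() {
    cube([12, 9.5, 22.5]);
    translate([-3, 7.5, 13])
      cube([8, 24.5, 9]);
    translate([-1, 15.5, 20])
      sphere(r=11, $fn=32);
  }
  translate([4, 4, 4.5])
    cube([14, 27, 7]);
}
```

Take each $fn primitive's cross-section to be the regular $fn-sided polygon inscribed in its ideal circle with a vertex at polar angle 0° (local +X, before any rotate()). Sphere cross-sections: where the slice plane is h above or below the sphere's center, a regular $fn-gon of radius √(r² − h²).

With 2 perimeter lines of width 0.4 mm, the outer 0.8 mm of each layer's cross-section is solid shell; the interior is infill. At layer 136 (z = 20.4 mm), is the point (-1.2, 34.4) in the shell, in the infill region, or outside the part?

outside

At z = 20.4 mm: the cube is present — its section is the full 12×9.5 rectangle; the cube at (-3, 7.5) is present — its section is the full 8×24.5 rectangle; the r=11 sphere at (-1, 15.5) slices to a regular 32-gon of circumradius 10.993 (√(r²−h²) with h=0.4 from center); Combining (union): the regions partially overlap (shared area 175.14 mm²), so overlapping operands fuse into one piece — 1 connected region; the cube at (4, 4) does not reach this height (z outside [4.5, 11.5]); After the difference (first − rest): none of the subtracted shapes is present at this height, so that combined region is unchanged — 1 connected region. Overall, the cross-section is a single solid region. The nearest boundary edge runs (-3.00, 32.00)→(5.00, 32.00); distance from the point to it = 2.40 mm. The point is not inside any of the regions above, so it lies outside the cross-section (2.40 mm from the nearest boundary).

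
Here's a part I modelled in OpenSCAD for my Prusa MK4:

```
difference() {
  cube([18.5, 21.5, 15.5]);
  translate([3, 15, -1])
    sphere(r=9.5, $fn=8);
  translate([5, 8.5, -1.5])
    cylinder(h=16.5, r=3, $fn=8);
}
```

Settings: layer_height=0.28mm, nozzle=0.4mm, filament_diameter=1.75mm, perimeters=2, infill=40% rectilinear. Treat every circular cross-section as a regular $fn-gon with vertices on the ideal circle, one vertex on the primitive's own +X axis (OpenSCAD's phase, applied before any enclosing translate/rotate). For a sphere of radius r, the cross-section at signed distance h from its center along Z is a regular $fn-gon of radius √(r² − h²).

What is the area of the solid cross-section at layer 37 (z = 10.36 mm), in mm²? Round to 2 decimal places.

At z = 10.36 mm: the 18.5×21.5 cube contributes its full rectangle (area 397.75 mm²); the sphere at (3, 15) does not reach this height (|z−center|=11.360 > r=9.5); the r=3 cylinder at (5, 8.5) gives a regular 8-gon of circumradius 3 (constant along its height) (area = (8/2)·3.000²·sin(360°/8) = 25.46 mm²); After the difference (first − rest): starting from the 18.5×21.5 cube (397.75 mm²), the r=3 cylinder at (5, 8.5) lies wholly inside it (removes its full 25.46 mm² and its 18.37 mm outline becomes a hole wall) — area = 372.29 mm². Overall, the cross-section is one region with 1 hole. Net area = 372.29 mm².

372.29 mm²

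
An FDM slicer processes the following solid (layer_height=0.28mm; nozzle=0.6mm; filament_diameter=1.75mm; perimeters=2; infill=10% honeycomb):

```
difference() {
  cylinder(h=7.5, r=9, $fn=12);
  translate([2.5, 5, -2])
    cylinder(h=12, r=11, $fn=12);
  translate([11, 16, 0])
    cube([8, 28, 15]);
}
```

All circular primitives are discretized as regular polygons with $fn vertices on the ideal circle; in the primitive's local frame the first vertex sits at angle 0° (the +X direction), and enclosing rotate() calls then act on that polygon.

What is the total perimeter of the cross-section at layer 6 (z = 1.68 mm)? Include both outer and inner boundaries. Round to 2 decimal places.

At z = 1.68 mm: the r=9 cylinder gives a regular 12-gon of circumradius 9 (constant along its height) (perimeter = 2·12·9.000·sin(180°/12) = 55.90 mm); the cylinder at (2.5, 5): section is a regular 12-gon, circumradius r=11 (perimeter = 2·12·11.000·sin(180°/12) = 68.33 mm); the 8×28 cube at (11, 16) contributes its full rectangle (perimeter 72.00 mm); Subtracting the remaining from the first: starting from the r=9 cylinder, the r=11 cylinder at (2.5, 5) partially overlaps it — only the 188.16 mm² overlap (of its 363.00 mm²) is removed, clipping the outline; the 8×28 cube at (11, 16) misses the remaining region (no effect) — boundary = 47.52 mm. Overall, the cross-section is a single solid region. Total boundary length (outer) = 47.52 mm.

47.52 mm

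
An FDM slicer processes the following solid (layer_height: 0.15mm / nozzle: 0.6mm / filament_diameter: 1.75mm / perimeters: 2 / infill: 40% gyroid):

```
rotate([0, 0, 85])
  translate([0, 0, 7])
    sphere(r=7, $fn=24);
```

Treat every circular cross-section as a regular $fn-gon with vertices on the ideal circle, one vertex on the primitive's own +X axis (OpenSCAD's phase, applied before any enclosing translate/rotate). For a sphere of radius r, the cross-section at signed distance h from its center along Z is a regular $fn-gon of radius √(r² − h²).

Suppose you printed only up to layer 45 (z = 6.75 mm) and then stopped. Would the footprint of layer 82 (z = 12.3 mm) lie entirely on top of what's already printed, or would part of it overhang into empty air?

entirely on top

Compare the two slices. At z = 6.75: the r=7 sphere contributes a regular 24-gon of circumradius √(7²−0.25²) = 6.996 (area = (24/2)·6.996²·sin(360°/24) = 151.99 mm²); (whole slice rotated 85° about Z — lengths, areas and connectivity unchanged). At z = 12.3: the r=7 sphere slices to a regular 24-gon of circumradius 4.573 (√(r²−h²) with h=5.3 from center) (area = (24/2)·4.573²·sin(360°/24) = 64.94 mm²); (rotated 85° about Z; rotation is an isometry so areas/perimeters/island counts are preserved). Checking containment: the cross-section at z = 12.3 is a subset of the cross-section at z = 6.75.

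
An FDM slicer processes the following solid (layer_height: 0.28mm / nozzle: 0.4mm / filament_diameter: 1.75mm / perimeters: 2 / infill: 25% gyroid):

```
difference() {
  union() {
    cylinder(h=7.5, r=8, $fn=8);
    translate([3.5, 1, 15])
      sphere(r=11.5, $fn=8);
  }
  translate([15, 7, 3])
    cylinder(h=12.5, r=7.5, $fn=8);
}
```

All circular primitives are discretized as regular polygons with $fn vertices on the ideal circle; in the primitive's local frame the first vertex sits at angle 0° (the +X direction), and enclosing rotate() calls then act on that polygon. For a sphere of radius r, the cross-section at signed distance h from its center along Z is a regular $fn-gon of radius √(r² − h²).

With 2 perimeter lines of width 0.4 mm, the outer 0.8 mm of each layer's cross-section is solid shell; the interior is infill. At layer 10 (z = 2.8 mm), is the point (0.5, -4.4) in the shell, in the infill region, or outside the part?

infill

At z = 2.8 mm: the r=8 cylinder gives a regular 8-gon of circumradius 8 (constant along its height); the sphere at (3.5, 1) is absent (|z−center|=12.200 > r=11.5); Merging all regions: only the r=8 cylinder is present, so the union is just that shape — 1 connected region; the cylinder at (15, 7) does not reach this height (z outside [3, 15.5]); Subtracting the remaining from the first: none of the subtracted shapes is present at this height, so the result so far is unchanged — 1 connected region. Overall, the cross-section is a single solid region. The nearest boundary edge runs (-0.00, -8.00)→(5.66, -5.66); distance from the point to it = 3.13 mm. The point is inside the cross-section and 3.13 mm from the nearest boundary — more than the 0.8 mm shell width (2 × 0.4), so it's in the infill interior.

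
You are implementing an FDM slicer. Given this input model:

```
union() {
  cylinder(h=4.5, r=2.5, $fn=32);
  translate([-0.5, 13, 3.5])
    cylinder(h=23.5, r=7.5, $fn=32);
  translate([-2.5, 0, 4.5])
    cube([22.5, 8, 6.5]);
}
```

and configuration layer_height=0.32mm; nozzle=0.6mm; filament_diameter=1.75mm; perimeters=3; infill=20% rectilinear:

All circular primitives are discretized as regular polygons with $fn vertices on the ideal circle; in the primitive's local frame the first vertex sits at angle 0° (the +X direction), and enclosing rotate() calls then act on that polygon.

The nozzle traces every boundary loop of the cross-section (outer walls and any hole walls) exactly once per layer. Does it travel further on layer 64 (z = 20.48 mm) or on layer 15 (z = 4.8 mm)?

layer 15 (z = 4.8 mm)

Layer 64 (z = 20.48): the cylinder is not intersected at this z (z outside [0, 4.5]); the r=7.5 cylinder at (-0.5, 13) gives a regular 32-gon of circumradius 7.5 (constant along its height) (perimeter = 2·32·7.500·sin(180°/32) = 47.05 mm); the cube at (-2.5, 0) does not reach this height (z outside [4.5, 11]); Combining (union): only the r=7.5 cylinder at (-0.5, 13) is present, so the union is just that shape — boundary = 47.05 mm. So its perimeter = 47.05 mm. Layer 15 (z = 4.8): the cylinder does not reach this height (z outside [0, 4.5]); the cylinder at (-0.5, 13): section is a regular 32-gon, circumradius r=7.5 (perimeter = 2·32·7.500·sin(180°/32) = 47.05 mm); the 22.5×8 cube at (-2.5, 0) contributes its full rectangle (perimeter 61.00 mm); Taking the union: the regions partially overlap (shared area 14.30 mm²), so the edge portions inside another operand are dropped and the merged outline is re-measured after clipping — boundary = 90.00 mm. So its perimeter = 90.00 mm. Layer 15 is larger (90.00 vs 47.05 mm).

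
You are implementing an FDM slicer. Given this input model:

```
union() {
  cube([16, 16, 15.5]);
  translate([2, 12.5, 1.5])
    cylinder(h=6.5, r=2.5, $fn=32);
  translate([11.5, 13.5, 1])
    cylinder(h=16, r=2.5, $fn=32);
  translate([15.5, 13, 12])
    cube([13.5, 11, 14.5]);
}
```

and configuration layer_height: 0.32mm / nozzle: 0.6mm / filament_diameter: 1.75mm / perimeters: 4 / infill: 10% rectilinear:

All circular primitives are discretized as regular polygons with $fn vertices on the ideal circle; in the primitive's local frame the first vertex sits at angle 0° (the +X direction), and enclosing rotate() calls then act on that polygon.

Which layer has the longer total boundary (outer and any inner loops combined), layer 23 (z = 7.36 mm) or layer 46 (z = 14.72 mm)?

layer 46 (z = 14.72 mm)

Layer 23 (z = 7.36): the cube (footprint 16×16) is included at this height (perimeter 64.00 mm); the r=2.5 cylinder at (2, 12.5) contributes a regular 32-gon of circumradius 2.5 (perimeter = 2·32·2.500·sin(180°/32) = 15.68 mm); the r=2.5 cylinder at (11.5, 13.5) gives a regular 32-gon of circumradius 2.5 (constant along its height) (perimeter = 2·32·2.500·sin(180°/32) = 15.68 mm); the cube at (15.5, 13) does not reach this height (z outside [12, 26.5]); Combining (union): the regions partially overlap (shared area 38.02 mm²), so the edge portions inside another operand are dropped and the merged outline is re-measured after clipping — boundary = 64.22 mm. So its perimeter = 64.22 mm. Layer 46 (z = 14.72): the cube is present — its section is the full 16×16 rectangle (perimeter 64.00 mm); the cylinder at (2, 12.5) does not reach this height (z outside [1.5, 8]); the cylinder at (11.5, 13.5): section is a regular 32-gon, circumradius r=2.5 (perimeter = 2·32·2.500·sin(180°/32) = 15.68 mm); the cube at (15.5, 13) is present — its section is the full 13.5×11 rectangle (perimeter 49.00 mm); Taking the union: the regions partially overlap (shared area 21.01 mm²), so the edge portions inside another operand are dropped and the merged outline is re-measured after clipping — boundary = 106.00 mm. So its perimeter = 106.00 mm. Layer 46 is larger (106.00 vs 64.22 mm).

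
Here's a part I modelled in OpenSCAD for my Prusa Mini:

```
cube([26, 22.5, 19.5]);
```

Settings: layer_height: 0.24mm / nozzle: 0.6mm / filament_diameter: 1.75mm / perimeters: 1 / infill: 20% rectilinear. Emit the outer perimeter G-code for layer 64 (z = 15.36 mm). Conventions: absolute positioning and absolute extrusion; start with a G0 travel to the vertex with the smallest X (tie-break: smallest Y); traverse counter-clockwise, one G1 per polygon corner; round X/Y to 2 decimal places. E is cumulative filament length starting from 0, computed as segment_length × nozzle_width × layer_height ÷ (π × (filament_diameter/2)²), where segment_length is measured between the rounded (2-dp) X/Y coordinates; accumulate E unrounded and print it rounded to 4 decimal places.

G0 X0.00 Y0.00 Z15.36
G1 X26.00 Y0.00 E1.5566
G1 X26.00 Y22.50 E2.9036
G1 X0.00 Y22.50 E4.4602
G1 X0.00 Y0.00 E5.8072

At z = 15.36 mm: the 26×22.5 cube contributes its full rectangle. The outline is a single polygon with 4 vertices. Extrusion per mm of travel: 0.6 × 0.24 / (π × 0.875²) = 0.059868. Accumulating E over each segment gives final E = 5.8072.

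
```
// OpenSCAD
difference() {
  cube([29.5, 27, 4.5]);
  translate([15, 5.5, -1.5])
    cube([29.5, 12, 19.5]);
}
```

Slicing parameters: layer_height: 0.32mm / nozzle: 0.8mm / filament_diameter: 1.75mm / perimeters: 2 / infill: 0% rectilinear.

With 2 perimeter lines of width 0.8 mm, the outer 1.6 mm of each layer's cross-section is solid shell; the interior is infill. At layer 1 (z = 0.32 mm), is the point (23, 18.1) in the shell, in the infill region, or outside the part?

shell

At z = 0.32 mm: the cube (footprint 29.5×27) is included at this height; the cube at (15, 5.5) (footprint 29.5×12) is included at this height; After the difference (first − rest): starting from the 29.5×27 cube, the 29.5×12 cube at (15, 5.5) partially overlaps it — only the 174.00 mm² overlap (of its 354.00 mm²) is removed, clipping the outline — 1 connected region. Overall, the cross-section is a single solid region. The nearest boundary edge runs (29.50, 17.50)→(15.00, 17.50); distance from the point to it = 0.60 mm. The point is inside the cross-section, 0.60 mm from the nearest boundary — within the 1.6 mm shell band (2 × 0.8).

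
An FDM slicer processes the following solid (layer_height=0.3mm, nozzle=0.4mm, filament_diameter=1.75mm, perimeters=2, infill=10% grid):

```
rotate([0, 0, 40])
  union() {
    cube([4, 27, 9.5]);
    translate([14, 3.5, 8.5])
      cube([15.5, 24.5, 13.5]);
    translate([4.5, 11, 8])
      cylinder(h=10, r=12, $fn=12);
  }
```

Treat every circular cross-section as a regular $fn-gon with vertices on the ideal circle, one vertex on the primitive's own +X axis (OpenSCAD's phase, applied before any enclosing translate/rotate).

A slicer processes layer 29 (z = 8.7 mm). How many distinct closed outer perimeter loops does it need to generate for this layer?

At z = 8.7 mm: the cube is present — its section is the full 4×27 rectangle; the 15.5×24.5 cube at (14, 3.5) contributes its full rectangle; the r=12 cylinder at (4.5, 11) gives a regular 12-gon of circumradius 12 (constant along its height); Merging all regions: the regions partially overlap (shared area 110.39 mm²), so overlapping operands fuse into one piece — 1 connected region; (whole slice rotated 40° about Z — lengths, areas and connectivity unchanged). The result has 1 disconnected region.

1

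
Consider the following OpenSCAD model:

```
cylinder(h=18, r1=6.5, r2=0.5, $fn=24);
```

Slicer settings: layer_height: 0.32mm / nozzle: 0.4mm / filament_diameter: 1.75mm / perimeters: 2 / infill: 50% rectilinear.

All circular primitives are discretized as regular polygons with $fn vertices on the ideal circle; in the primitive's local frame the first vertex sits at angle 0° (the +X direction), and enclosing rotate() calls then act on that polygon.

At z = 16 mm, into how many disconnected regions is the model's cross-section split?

1

At z = 16 mm: the cone: at t=0.889 of its height the radius interpolates to r₁+(r₂−r₁)t = 1.167, giving a regular 24-gon of that circumradius. The result has 1 disconnected region.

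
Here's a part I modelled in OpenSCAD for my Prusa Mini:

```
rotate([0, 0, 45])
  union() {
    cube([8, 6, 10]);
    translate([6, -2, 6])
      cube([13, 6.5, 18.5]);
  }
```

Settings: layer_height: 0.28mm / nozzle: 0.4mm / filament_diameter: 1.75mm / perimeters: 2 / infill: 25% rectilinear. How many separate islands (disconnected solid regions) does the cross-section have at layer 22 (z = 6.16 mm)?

1

At z = 6.16 mm: the cube (footprint 8×6) is included at this height; the 13×6.5 cube at (6, -2) contributes its full rectangle; Merging all regions: the regions partially overlap (shared area 9.00 mm²), so overlapping operands fuse into one piece — 1 connected region; (rotated 45° about Z; rotation is an isometry so areas/perimeters/island counts are preserved). Overall, the cross-section is a single solid region. Island count = 1.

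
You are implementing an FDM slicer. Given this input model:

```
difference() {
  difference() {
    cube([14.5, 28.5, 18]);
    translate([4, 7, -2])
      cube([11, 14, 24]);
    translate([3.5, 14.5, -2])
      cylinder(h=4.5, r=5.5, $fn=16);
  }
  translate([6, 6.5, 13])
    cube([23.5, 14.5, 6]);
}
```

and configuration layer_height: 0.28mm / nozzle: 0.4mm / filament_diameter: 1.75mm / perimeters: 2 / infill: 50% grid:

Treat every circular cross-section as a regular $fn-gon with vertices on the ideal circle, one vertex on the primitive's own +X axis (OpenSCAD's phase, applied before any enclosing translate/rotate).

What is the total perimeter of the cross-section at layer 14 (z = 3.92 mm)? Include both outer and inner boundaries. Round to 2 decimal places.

107.00 mm

At z = 3.92 mm: the cube is present — its section is the full 14.5×28.5 rectangle (perimeter 86.00 mm); the 11×14 cube at (4, 7) contributes its full rectangle (perimeter 50.00 mm); the cylinder at (3.5, 14.5) is absent (z outside [-2, 2.5]); Subtracting the remaining from the first: starting from the 14.5×28.5 cube, the 11×14 cube at (4, 7) partially overlaps it — only the 147.00 mm² overlap (of its 154.00 mm²) is removed, clipping the outline — boundary = 107.00 mm; the cube at (6, 6.5) is absent (z outside [13, 19]); After the difference (first − rest): none of the subtracted shapes is present at this height, so the result so far is unchanged — boundary = 107.00 mm. Overall, the cross-section is a single solid region. Total boundary length (outer) = 107.00 mm.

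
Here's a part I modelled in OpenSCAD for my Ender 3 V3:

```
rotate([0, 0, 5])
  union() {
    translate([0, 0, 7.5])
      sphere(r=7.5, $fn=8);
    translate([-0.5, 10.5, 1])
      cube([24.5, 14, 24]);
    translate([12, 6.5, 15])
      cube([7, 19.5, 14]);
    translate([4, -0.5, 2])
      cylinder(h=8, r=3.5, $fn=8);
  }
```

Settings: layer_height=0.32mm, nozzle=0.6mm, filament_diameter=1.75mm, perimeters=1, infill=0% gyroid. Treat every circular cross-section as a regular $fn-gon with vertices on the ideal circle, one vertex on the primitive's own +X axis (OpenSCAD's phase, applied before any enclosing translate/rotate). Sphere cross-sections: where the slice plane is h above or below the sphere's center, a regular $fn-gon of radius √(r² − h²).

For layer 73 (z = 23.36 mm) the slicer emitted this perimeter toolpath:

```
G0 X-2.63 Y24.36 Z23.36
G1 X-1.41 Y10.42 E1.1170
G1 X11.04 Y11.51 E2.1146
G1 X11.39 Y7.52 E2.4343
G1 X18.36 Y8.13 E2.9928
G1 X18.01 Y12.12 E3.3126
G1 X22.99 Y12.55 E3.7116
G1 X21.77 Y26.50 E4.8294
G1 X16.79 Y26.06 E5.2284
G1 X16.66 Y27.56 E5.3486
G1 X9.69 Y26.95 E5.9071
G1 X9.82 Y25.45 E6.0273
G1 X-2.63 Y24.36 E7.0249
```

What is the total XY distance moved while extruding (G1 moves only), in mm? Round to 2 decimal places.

Sum the Euclidean lengths of each G1 segment: total = 88.00 mm.

88.00 mm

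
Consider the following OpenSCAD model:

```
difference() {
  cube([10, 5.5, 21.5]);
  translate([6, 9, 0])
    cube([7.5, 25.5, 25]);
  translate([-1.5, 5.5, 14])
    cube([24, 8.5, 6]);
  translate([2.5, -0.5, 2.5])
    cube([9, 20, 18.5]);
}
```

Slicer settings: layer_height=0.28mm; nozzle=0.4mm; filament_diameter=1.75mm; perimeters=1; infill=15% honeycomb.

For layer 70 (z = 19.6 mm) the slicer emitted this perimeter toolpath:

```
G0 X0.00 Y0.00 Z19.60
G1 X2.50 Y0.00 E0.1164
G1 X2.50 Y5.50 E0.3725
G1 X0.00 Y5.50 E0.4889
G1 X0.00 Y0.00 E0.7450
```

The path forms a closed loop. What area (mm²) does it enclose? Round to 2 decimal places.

Apply the shoelace formula to the sequence of (X, Y) vertices; enclosed area = 13.75 mm².

13.75 mm²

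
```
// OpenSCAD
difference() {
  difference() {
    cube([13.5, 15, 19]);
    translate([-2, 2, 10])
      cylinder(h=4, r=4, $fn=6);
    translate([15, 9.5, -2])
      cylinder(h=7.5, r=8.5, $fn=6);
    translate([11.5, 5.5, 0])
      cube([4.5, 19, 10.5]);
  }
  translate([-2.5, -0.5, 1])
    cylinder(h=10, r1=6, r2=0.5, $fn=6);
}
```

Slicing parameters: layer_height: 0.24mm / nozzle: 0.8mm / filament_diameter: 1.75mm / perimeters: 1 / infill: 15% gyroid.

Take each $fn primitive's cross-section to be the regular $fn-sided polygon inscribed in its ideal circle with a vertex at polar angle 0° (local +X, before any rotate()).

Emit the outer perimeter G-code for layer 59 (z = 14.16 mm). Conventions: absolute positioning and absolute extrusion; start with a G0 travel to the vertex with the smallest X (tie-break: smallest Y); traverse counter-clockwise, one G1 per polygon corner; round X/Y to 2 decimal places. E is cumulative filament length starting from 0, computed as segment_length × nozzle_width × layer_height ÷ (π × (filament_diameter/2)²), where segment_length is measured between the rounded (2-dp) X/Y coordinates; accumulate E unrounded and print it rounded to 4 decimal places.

G0 X0.00 Y0.00 Z14.16
G1 X13.50 Y0.00 E1.0776
G1 X13.50 Y15.00 E2.2750
G1 X0.00 Y15.00 E3.3526
G1 X0.00 Y0.00 E4.5500

At z = 14.16 mm: the cube is present — its section is the full 13.5×15 rectangle; the cylinder at (-2, 2) is absent (z outside [10, 14]); the cylinder at (15, 9.5) does not reach this height (z outside [-2, 5.5]); the cube at (11.5, 5.5) is not intersected at this z (z outside [0, 10.5]); Taking the first minus the rest: none of the subtracted shapes is present at this height, so the 13.5×15 cube is unchanged — 1 connected region; the cone at (-2.5, -0.5) does not reach this height (z outside [1, 11]); After the difference (first − rest): none of the subtracted shapes is present at this height, so that combined region is unchanged — 1 connected region. The outline is a single polygon with 4 vertices. Extrusion per mm of travel: 0.8 × 0.24 / (π × 0.875²) = 0.079824. Accumulating E over each segment gives final E = 4.5500.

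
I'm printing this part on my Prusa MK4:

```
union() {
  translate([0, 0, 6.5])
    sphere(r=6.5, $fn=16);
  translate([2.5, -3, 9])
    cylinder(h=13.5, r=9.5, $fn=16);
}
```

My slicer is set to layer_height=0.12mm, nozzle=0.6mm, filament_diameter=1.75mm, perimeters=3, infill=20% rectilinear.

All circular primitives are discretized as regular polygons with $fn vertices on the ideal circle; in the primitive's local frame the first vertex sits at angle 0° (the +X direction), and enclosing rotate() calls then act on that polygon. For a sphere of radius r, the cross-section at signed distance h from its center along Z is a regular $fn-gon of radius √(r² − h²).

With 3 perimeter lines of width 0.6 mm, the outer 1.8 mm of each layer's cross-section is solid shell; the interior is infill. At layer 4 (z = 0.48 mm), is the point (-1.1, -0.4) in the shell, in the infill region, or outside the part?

shell

At z = 0.48 mm: the r=6.5 sphere contributes a regular 16-gon of circumradius √(6.5²−6.02²) = 2.451; the cylinder at (2.5, -3) is absent (z outside [9, 22.5]); Combining (union): only the r=6.5 sphere is present, so the union is just that shape — 1 connected region. Overall, the cross-section is a single solid region. The nearest boundary edge runs (-2.45, 0.00)→(-2.26, -0.94); distance from the point to it = 1.25 mm. The point is inside the cross-section, 1.25 mm from the nearest boundary — within the 1.8 mm shell band (3 × 0.6).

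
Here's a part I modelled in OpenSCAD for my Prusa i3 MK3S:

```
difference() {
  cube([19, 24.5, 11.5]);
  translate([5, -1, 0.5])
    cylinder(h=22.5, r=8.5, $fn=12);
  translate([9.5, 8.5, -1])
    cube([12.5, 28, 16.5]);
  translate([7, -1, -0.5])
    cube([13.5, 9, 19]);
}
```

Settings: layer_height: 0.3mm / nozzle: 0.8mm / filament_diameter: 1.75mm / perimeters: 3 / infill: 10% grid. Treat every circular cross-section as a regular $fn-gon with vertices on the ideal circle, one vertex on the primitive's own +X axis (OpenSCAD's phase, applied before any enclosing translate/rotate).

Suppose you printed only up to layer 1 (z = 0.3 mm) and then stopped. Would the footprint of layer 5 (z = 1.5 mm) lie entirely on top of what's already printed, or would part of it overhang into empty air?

Compare the two slices. At z = 0.3: the cube is present — its section is the full 19×24.5 rectangle (area 465.50 mm²); the cylinder at (5, -1) is absent (z outside [0.5, 23]); the cube at (9.5, 8.5) is present — its section is the full 12.5×28 rectangle (area 350.00 mm²); the 13.5×9 cube at (7, -1) contributes its full rectangle (area 121.50 mm²); Subtracting the remaining from the first: starting from the 19×24.5 cube (465.50 mm²), the 12.5×28 cube at (9.5, 8.5) partially overlaps it — only the 152.00 mm² overlap (of its 350.00 mm²) is removed, clipping the outline; the 13.5×9 cube at (7, -1) partially overlaps it — only the 96.00 mm² overlap (of its 121.50 mm²) is removed, clipping the outline — area = 217.50 mm². At z = 1.5: the cube (footprint 19×24.5) is included at this height (area 465.50 mm²); the r=8.5 cylinder at (5, -1) contributes a regular 12-gon of circumradius 8.5 (area = (12/2)·8.500²·sin(360°/12) = 216.75 mm²); the 12.5×28 cube at (9.5, 8.5) contributes its full rectangle (area 350.00 mm²); the 13.5×9 cube at (7, -1) contributes its full rectangle (area 121.50 mm²); Taking the first minus the rest: starting from the 19×24.5 cube (465.50 mm²), the r=8.5 cylinder at (5, -1) partially overlaps it — only the 79.77 mm² overlap (of its 216.75 mm²) is removed, clipping the outline; the 12.5×28 cube at (9.5, 8.5) partially overlaps it — only the 152.00 mm² overlap (of its 350.00 mm²) is removed, clipping the outline; the 13.5×9 cube at (7, -1) partially overlaps it — only the 64.64 mm² overlap (of its 121.50 mm²) is removed, clipping the outline — area = 169.09 mm². Checking containment: the cross-section at z = 1.5 is a subset of the cross-section at z = 0.3.

entirely on top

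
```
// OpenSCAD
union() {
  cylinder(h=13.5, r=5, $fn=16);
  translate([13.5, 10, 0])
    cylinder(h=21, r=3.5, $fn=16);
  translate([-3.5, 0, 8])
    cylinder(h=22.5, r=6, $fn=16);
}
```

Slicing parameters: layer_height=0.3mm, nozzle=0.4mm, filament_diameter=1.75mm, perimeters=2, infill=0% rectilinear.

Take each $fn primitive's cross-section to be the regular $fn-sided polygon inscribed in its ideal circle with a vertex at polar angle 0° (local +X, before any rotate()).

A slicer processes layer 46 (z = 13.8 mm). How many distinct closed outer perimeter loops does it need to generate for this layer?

At z = 13.8 mm: the cylinder is absent (z outside [0, 13.5]); the r=3.5 cylinder at (13.5, 10) contributes a regular 16-gon of circumradius 3.5; the cylinder at (-3.5, 0): section is a regular 16-gon, circumradius r=6; Merging all regions: the 2 present regions are separate (no shared area or edge), so areas and boundary lengths simply add and each stays a separate island — 2 connected regions. The result has 2 disconnected regions.

2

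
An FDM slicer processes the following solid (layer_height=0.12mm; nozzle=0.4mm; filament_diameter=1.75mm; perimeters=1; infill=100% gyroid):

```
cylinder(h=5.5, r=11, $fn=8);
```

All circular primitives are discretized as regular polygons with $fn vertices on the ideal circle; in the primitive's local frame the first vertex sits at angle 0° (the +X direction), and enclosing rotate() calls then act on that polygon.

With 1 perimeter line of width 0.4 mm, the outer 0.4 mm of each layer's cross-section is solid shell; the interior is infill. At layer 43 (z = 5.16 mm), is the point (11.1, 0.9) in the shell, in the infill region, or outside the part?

outside

At z = 5.16 mm: the cylinder: section is a regular 8-gon, circumradius r=11. Overall, the cross-section is a single solid region. The nearest boundary edge runs (11.00, 0.00)→(7.78, 7.78); distance from the point to it = 0.44 mm. The point is not inside any of the regions above, so it lies outside the cross-section (0.44 mm from the nearest boundary).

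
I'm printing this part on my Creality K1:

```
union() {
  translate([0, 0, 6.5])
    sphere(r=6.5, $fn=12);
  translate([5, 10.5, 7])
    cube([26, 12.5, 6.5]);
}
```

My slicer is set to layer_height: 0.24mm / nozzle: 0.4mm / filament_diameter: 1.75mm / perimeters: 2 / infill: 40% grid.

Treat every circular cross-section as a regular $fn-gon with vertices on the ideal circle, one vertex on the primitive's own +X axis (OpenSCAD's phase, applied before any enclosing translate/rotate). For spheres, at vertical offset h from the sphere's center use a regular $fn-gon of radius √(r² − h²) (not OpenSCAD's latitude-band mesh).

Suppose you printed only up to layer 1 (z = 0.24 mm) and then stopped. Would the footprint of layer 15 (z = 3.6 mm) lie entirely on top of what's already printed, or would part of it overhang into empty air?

part overhangs

Compare the two slices. At z = 0.24: the r=6.5 sphere slices to a regular 12-gon of circumradius 1.750 (√(r²−h²) with h=6.26 from center) (area = (12/2)·1.750²·sin(360°/12) = 9.19 mm²); the cube at (5, 10.5) does not reach this height (z outside [7, 13.5]); Merging all regions: only the r=6.5 sphere is present, so the union is just that shape — area = 9.19 mm². At z = 3.6: the r=6.5 sphere contributes a regular 12-gon of circumradius √(6.5²−2.9²) = 5.817 (area = (12/2)·5.817²·sin(360°/12) = 101.52 mm²); the cube at (5, 10.5) does not reach this height (z outside [7, 13.5]); Taking the union: only the r=6.5 sphere is present, so the union is just that shape — area = 101.52 mm². Checking containment: at z = 3.6 the cross-section extends beyond the z = 0.24 cross-section by about 92.33 mm².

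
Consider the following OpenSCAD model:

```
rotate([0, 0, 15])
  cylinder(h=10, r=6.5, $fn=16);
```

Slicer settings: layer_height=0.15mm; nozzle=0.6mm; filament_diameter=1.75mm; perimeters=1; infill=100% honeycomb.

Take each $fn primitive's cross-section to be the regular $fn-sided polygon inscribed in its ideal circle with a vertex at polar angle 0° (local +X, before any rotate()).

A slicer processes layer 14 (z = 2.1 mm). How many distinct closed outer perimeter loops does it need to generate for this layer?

At z = 2.1 mm: the cylinder: section is a regular 16-gon, circumradius r=6.5; (whole slice rotated 15° about Z — lengths, areas and connectivity unchanged). The result has 1 disconnected region.

1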